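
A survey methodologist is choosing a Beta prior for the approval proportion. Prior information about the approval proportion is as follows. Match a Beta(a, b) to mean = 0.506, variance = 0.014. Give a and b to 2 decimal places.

a = 8.53, b = 8.33

Write ν = a+b; then a = μν and Var = μ(1−μ)/(ν+1).
ν = μ(1−μ)/Var − 1 = 0.249964/0.014 − 1 = 16.8546.
a = 0.506·16.8546 = 8.53, b = 0.494·16.8546 = 8.33.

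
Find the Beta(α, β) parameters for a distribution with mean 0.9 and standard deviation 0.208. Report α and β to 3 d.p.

σ² = 0.208² = 0.043264.
With s = α+β, Var = μ(1−μ)/(s+1), so s+1 = (0.9×0.1)/0.043264 = 2.0803 and s = 1.0803.
α = μs = 0.972, β = (1−μ)s = 0.108.

α = 0.972, β = 0.108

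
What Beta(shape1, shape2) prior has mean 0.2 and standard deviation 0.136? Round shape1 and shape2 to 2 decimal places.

Variance = 0.136² = 0.018496. The moment-matching identity shape1+shape2 = μ(1−μ)/Var − 1 gives
shape1+shape2 = 0.16/0.018496 − 1 = 7.6505, so shape1 = μ·7.6505 = 1.53 and shape2 = (1−μ)·7.6505 = 6.12.

shape1 = 1.53, shape2 = 6.12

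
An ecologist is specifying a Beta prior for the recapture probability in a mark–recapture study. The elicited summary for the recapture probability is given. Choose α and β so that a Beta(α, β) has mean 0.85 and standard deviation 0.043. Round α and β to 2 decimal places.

First σ² = 0.001849. Setting α = μn, β = (1−μ)n with n = α+β,
μ(1−μ)/(n+1) = 0.001849 ⇒ n+1 = 0.1275/0.001849 = 68.9562 ⇒ n = 67.9562.
Hence α = 0.85×67.9562 = 57.76, β = 0.15×67.9562 = 10.19.

α = 57.76, β = 10.19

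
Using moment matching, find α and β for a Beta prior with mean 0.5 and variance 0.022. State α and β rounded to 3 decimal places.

α = 5.182, β = 5.182

Write ν = α+β; then α = μν and Var = μ(1−μ)/(ν+1).
ν = μ(1−μ)/Var − 1 = 0.25/0.022 − 1 = 10.3636.
α = 0.5·10.3636 = 5.182, β = 0.5·10.3636 = 5.182.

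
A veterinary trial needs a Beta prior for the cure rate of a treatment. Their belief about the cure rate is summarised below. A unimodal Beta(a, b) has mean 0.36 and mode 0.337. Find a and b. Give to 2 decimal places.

With s = a+b: μ = a/s and mode = (a−1)/(s−2). Eliminating a = μs,
μs − 1 = m(s−2) ⇒ s(μ−m) = 1−2m ⇒ s = 0.326/0.023 = 14.1739.
So a = μs = 5.10, b = (1−μ)s = 9.07.

a = 5.10, b = 9.07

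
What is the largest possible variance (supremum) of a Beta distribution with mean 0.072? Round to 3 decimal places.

Var = μ(1−μ)/(α+β+1), which approaches μ(1−μ) as α+β → 0.
So the supremum is μ(1−μ) = 0.072×0.928 = 0.067.

0.067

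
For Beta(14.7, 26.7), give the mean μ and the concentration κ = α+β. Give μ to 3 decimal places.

κ = α+β = 14.7+26.7 = 41.4; μ = α/κ = 14.7/41.4 = 0.355.

μ = 0.355, κ = 41.4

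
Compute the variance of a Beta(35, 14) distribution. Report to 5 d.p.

0.00408

Var = αβ/[(α+β)²(α+β+1)] = (35×14)/(49²×50) = 490/120050 = 0.00408.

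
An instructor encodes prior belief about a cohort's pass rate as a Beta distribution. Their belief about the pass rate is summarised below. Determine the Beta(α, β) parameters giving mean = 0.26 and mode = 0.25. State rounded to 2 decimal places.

α = 13.00, β = 37.00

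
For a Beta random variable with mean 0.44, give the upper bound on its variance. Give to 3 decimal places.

0.246

For fixed mean μ the Beta variance is μ(1−μ)/(α+β+1), increasing as α+β decreases.
Its least upper bound (not attained) is μ(1−μ) = 0.44·0.56 = 0.246.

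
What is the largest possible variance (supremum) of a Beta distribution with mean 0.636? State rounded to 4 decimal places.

Var = μ(1−μ)/(α+β+1), which approaches μ(1−μ) as α+β → 0.
So the supremum is μ(1−μ) = 0.636×0.364 = 0.2315.

0.2315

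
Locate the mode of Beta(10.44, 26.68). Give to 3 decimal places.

With α,β > 1, mode = (α−1)/(α+β−2) = 9.44/35.12 = 0.269.

0.269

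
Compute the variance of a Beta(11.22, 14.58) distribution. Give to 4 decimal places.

0.0092

μ = 11.22/25.80 = 0.434884; Var = μ(1−μ)/(α+β+1) = 0.2457599/26.80 = 0.0092.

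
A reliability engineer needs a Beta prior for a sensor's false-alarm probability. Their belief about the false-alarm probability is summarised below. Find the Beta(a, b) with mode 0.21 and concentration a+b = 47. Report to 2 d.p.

Mode = (a−1)/(κ−2) with κ = a+b, so a−1 = 0.21·45 = 9.45.
a = 10.45; b = κ − a = 36.55.

a = 10.45, b = 36.55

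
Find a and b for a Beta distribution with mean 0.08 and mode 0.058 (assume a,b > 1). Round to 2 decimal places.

a = 3.21, b = 36.97

With s = a+b: μ = a/s and mode = (a−1)/(s−2). Eliminating a = μs,
μs − 1 = m(s−2) ⇒ s(μ−m) = 1−2m ⇒ s = 0.884/0.022 = 40.1818.
So a = μs = 3.21, b = (1−μ)s = 36.97.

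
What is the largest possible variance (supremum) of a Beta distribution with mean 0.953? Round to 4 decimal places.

0.0448

For fixed mean μ the Beta variance is μ(1−μ)/(α+β+1), increasing as α+β decreases.
Its least upper bound (not attained) is μ(1−μ) = 0.953·0.047 = 0.0448.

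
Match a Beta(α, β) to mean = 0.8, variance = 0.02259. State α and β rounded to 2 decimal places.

Write ν = α+β; then α = μν and Var = μ(1−μ)/(ν+1).
ν = μ(1−μ)/Var − 1 = 0.16/0.02259 − 1 = 6.0828.
α = 0.8·6.0828 = 4.87, β = 0.2·6.0828 = 1.22.

α = 4.87, β = 1.22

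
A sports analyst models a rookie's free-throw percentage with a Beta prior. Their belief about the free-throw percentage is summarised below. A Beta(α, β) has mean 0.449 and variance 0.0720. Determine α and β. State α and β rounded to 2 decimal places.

Let s = α+β. The Beta variance is μ(1−μ)/(s+1).
So s+1 = μ(1−μ)/σ² = (0.449×0.551)/0.0720 = 0.247399/0.0720 = 3.4361, giving s = 2.4361.
Then α = μs = 0.449×2.4361 = 1.09 and β = (1−μ)s = 0.551×2.4361 = 1.34.

α = 1.09, β = 1.34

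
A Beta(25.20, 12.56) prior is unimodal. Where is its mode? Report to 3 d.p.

0.677

The density x^(α−1)(1−x)^(β−1) is maximised at (α−1)/(α+β−2) = 24.20/35.76 = 0.677.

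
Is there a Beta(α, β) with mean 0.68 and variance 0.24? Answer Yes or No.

No

For any Beta, Var(X) < E[X]·(1−E[X]).
Here μ(1−μ) = 0.68×0.32 = 0.2176, and 0.24 ≥ 0.2176.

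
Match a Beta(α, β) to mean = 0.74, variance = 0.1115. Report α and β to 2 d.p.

α = 0.54, β = 0.19

Write ν = α+β; then α = μν and Var = μ(1−μ)/(ν+1).
ν = μ(1−μ)/Var − 1 = 0.1924/0.1115 − 1 = 0.7256.
α = 0.74·0.7256 = 0.54, β = 0.26·0.7256 = 0.19.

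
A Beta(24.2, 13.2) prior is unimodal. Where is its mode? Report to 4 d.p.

The density x^(α−1)(1−x)^(β−1) is maximised at (α−1)/(α+β−2) = 23.2/35.4 = 0.6554.

0.6554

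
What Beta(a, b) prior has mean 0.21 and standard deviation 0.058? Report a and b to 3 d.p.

σ² = 0.058² = 0.003364.
With s = a+b, Var = μ(1−μ)/(s+1), so s+1 = (0.21×0.79)/0.003364 = 49.3163 and s = 48.3163.
a = μs = 10.146, b = (1−μ)s = 38.170.

a = 10.146, b = 38.170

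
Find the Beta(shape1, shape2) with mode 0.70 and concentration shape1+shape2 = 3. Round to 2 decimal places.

shape1 = 1.70, shape2 = 1.30

Mode = (shape1−1)/(κ−2) with κ = shape1+shape2, so shape1−1 = 0.70·1 = 0.70.
shape1 = 1.70; shape2 = κ − shape1 = 1.30.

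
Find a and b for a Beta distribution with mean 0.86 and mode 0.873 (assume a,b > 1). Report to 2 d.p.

a = 49.35, b = 8.03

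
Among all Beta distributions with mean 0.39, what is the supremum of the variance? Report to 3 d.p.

0.238

For fixed mean μ the Beta variance is μ(1−μ)/(α+β+1), increasing as α+β decreases.
Its least upper bound (not attained) is μ(1−μ) = 0.39·0.61 = 0.238.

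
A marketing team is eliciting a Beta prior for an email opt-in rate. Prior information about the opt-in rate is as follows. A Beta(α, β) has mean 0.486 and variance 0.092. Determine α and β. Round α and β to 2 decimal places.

α = 0.83, β = 0.88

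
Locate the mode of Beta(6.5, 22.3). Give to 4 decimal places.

With α,β > 1, mode = (α−1)/(α+β−2) = 5.5/26.8 = 0.2052.

0.2052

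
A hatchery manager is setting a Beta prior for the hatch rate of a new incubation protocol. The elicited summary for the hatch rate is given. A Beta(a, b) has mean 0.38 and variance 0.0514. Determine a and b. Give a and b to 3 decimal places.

a = 1.362, b = 2.222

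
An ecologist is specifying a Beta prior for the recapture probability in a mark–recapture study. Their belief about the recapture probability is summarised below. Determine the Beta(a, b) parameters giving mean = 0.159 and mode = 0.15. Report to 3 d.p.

a = 12.367, b = 65.411

With s = a+b: μ = a/s and mode = (a−1)/(s−2). Eliminating a = μs,
μs − 1 = m(s−2) ⇒ s(μ−m) = 1−2m ⇒ s = 0.70/0.009 = 77.7778.
So a = μs = 12.367, b = (1−μ)s = 65.411.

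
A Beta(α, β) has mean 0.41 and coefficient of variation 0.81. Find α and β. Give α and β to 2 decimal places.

σ = CV·μ = 0.81×0.41 = 0.33210, so σ² = 0.110290.
s+1 = μ(1−μ)/σ² = 0.2419/0.110290 = 2.1933, so s = α+β = 1.1933.
α = μs = 0.49, β = (1−μ)s = 0.70.

α = 0.49, β = 0.70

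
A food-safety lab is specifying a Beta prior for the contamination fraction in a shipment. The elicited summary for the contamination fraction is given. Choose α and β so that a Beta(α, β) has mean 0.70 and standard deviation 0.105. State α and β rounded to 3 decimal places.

First σ² = 0.011025. Setting α = μn, β = (1−μ)n with n = α+β,
μ(1−μ)/(n+1) = 0.011025 ⇒ n+1 = 0.2100/0.011025 = 19.0476 ⇒ n = 18.0476.
Hence α = 0.70×18.0476 = 12.633, β = 0.30×18.0476 = 5.414.

α = 12.633, β = 5.414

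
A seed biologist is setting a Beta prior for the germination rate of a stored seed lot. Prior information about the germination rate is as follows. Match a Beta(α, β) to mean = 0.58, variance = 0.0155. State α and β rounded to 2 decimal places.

α = 8.54, β = 6.18

Let s = α+β. The Beta variance is μ(1−μ)/(s+1).
So s+1 = μ(1−μ)/σ² = (0.58×0.42)/0.0155 = 0.2436/0.0155 = 15.7161, giving s = 14.7161.
Then α = μs = 0.58×14.7161 = 8.54 and β = (1−μ)s = 0.42×14.7161 = 6.18.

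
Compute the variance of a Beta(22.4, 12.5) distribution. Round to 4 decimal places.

0.0064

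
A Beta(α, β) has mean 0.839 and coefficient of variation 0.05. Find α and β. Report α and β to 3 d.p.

σ = CV·μ = 0.05×0.839 = 0.04195, so σ² = 0.001760.
s+1 = μ(1−μ)/σ² = 0.135079/0.001760 = 76.7580, so s = α+β = 75.7580.
α = μs = 63.561, β = (1−μ)s = 12.197.

α = 63.561, β = 12.197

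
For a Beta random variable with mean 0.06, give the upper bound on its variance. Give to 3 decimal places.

0.056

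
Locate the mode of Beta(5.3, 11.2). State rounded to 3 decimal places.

0.297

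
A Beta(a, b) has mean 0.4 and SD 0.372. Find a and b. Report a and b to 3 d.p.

σ² = 0.372² = 0.138384.
With s = a+b, Var = μ(1−μ)/(s+1), so s+1 = (0.4×0.6)/0.138384 = 1.7343 and s = 0.7343.
a = μs = 0.294, b = (1−μ)s = 0.441.

a = 0.294, b = 0.441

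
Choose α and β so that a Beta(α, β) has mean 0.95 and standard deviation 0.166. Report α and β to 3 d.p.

α = 0.688, β = 0.036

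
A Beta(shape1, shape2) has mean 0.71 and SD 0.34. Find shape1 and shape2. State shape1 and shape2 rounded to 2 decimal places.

First σ² = 0.1156. Setting shape1 = μn, shape2 = (1−μ)n with n = shape1+shape2,
μ(1−μ)/(n+1) = 0.1156 ⇒ n+1 = 0.2059/0.1156 = 1.7811 ⇒ n = 0.7811.
Hence shape1 = 0.71×0.7811 = 0.55, shape2 = 0.29×0.7811 = 0.23.

shape1 = 0.55, shape2 = 0.23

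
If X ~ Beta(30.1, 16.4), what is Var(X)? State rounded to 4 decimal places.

α+β = 46.5 and αβ = 493.64, so Var = αβ/[(α+β)²(α+β+1)] = 493.64/102706.875 = 0.0048.

0.0048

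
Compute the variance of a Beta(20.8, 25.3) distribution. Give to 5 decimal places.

0.00526

μ = 20.8/46.1 = 0.451193; Var = μ(1−μ)/(α+β+1) = 0.2476179/47.1 = 0.00526.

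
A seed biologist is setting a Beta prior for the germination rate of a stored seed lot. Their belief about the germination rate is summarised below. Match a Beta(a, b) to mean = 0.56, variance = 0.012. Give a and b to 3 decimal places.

a = 10.939, b = 8.595

Let s = a+b. The Beta variance is μ(1−μ)/(s+1).
So s+1 = μ(1−μ)/σ² = (0.56×0.44)/0.012 = 0.2464/0.012 = 20.5333, giving s = 19.5333.
Then a = μs = 0.56×19.5333 = 10.939 and b = (1−μ)s = 0.44×19.5333 = 8.595.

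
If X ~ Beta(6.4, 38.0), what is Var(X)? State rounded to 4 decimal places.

μ = 6.4/44.4 = 0.144144; Var = μ(1−μ)/(α+β+1) = 0.1233666/45.4 = 0.0027.

0.0027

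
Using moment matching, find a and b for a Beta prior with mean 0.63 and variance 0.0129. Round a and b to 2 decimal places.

Let s = a+b. The Beta variance is μ(1−μ)/(s+1).
So s+1 = μ(1−μ)/σ² = (0.63×0.37)/0.0129 = 0.2331/0.0129 = 18.0698, giving s = 17.0698.
Then a = μs = 0.63×17.0698 = 10.75 and b = (1−μ)s = 0.37×17.0698 = 6.32.

a = 10.75, b = 6.32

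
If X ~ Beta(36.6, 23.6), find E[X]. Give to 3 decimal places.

E[X] = α/(α+β) = 36.6/60.2 = 0.608.

0.608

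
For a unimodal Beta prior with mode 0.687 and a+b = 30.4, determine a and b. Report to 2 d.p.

Mode = (a−1)/(κ−2) with κ = a+b, so a−1 = 0.687·28.4 = 19.51.
a = 20.51; b = κ − a = 9.89.

a = 20.51, b = 9.89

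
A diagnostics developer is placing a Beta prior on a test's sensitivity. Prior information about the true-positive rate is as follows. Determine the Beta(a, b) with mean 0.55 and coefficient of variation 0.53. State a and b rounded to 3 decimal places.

a = 1.052, b = 0.861

Var = (CV·μ)² = (0.53×0.55)² = 0.084972.
a+b = μ(1−μ)/Var − 1 = 0.2475/0.084972 − 1 = 1.9127.
Thus a = 0.55·1.9127 = 1.052 and b = 0.45·1.9127 = 0.861.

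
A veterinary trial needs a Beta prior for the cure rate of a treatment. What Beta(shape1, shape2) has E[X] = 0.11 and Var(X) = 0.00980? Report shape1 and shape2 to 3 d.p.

shape1 = 0.989, shape2 = 8.001

By moment matching, shape1+shape2 = μ(1−μ)/σ² − 1 = (0.11·0.89)/0.00980 − 1 = 9.9898 − 1 = 8.9898.
Since shape1/(shape1+shape2) = μ, shape1 = 0.11·8.9898 = 0.989 and shape2 = 0.89·8.9898 = 8.001.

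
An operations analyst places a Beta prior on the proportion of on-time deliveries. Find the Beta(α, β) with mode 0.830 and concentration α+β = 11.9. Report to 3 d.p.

Mode = (α−1)/(κ−2) with κ = α+β, so α−1 = 0.830·9.9 = 8.217.
α = 9.217; β = κ − α = 2.683.

α = 9.217, β = 2.683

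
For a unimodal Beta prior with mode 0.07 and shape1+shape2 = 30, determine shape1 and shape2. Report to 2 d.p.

For shape1,shape2>1 the mode is (shape1−1)/(shape1+shape2−2), so shape1 = mode·(κ−2)+1 = 0.07×28+1 = 2.96.
And shape2 = (1−mode)·(κ−2)+1 = 0.93×28+1 = 27.04.

shape1 = 2.96, shape2 = 27.04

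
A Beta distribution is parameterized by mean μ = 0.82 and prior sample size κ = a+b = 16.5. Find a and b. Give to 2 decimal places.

a = 13.53, b = 2.97

a = μκ = 0.82×16.5 = 13.53 and b = (1−μ)κ = 0.18×16.5 = 2.97.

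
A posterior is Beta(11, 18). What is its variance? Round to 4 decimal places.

α+β = 29 and αβ = 198, so Var = αβ/[(α+β)²(α+β+1)] = 198/25230 = 0.0078.

0.0078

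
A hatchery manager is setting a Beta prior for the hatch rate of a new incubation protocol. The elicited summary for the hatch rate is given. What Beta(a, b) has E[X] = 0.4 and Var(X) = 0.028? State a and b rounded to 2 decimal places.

a = 3.03, b = 4.54

Let s = a+b. The Beta variance is μ(1−μ)/(s+1).
So s+1 = μ(1−μ)/σ² = (0.4×0.6)/0.028 = 0.24/0.028 = 8.5714, giving s = 7.5714.
Then a = μs = 0.4×7.5714 = 3.03 and b = (1−μ)s = 0.6×7.5714 = 4.54.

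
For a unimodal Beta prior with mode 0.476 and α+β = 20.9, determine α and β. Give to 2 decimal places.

α = 10.00, β = 10.90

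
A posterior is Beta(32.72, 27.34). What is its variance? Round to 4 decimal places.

μ = 32.72/60.06 = 0.544789; Var = μ(1−μ)/(α+β+1) = 0.2479940/61.06 = 0.0041.

0.0041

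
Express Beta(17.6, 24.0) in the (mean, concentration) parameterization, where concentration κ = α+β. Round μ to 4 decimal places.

κ = α+β = 17.6+24.0 = 41.6; μ = α/κ = 17.6/41.6 = 0.4231.

μ = 0.4231, κ = 41.6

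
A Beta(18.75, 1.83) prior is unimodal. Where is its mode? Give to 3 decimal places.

0.955

The density x^(α−1)(1−x)^(β−1) is maximised at (α−1)/(α+β−2) = 17.75/18.58 = 0.955.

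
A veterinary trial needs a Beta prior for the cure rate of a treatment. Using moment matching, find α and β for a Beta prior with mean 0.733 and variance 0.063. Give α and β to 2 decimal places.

α = 1.54, β = 0.56

Write ν = α+β; then α = μν and Var = μ(1−μ)/(ν+1).
ν = μ(1−μ)/Var − 1 = 0.195711/0.063 − 1 = 2.1065.
α = 0.733·2.1065 = 1.54, β = 0.267·2.1065 = 0.56.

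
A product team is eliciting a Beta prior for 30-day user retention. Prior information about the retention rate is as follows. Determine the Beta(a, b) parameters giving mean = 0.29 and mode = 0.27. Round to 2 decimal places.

With s = a+b: μ = a/s and mode = (a−1)/(s−2). Eliminating a = μs,
μs − 1 = m(s−2) ⇒ s(μ−m) = 1−2m ⇒ s = 0.46/0.02 = 23.0000.
So a = μs = 6.67, b = (1−μ)s = 16.33.

a = 6.67, b = 16.33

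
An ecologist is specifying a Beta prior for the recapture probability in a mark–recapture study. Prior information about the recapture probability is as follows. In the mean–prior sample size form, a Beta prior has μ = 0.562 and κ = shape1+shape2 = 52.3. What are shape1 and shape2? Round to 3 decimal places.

shape1 = 29.393, shape2 = 22.907

Split κ in proportion μ : (1−μ): shape1 = 0.562·52.3 = 29.393, shape2 = 52.3 − 29.393 = 22.907.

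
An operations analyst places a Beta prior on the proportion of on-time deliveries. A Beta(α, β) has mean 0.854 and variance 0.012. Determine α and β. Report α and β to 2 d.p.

α = 8.02, β = 1.37

By moment matching, α+β = μ(1−μ)/σ² − 1 = (0.854·0.146)/0.012 − 1 = 10.3903 − 1 = 9.3903.
Since α/(α+β) = μ, α = 0.854·9.3903 = 8.02 and β = 0.146·9.3903 = 1.37.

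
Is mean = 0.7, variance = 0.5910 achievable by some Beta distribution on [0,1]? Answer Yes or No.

For any Beta, Var(X) < E[X]·(1−E[X]).
Here μ(1−μ) = 0.7×0.3 = 0.21, and 0.5910 ≥ 0.21.

No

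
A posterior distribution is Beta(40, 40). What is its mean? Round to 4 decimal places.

0.5000

E[X] = α/(α+β) = 40/80 = 0.5000.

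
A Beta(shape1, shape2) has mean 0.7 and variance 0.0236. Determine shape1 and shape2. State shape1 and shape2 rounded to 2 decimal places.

By moment matching, shape1+shape2 = μ(1−μ)/σ² − 1 = (0.7·0.3)/0.0236 − 1 = 8.8983 − 1 = 7.8983.
Since shape1/(shape1+shape2) = μ, shape1 = 0.7·7.8983 = 5.53 and shape2 = 0.3·7.8983 = 2.37.

shape1 = 5.53, shape2 = 2.37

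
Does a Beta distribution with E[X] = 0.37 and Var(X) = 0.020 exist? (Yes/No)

For any Beta, Var(X) < E[X]·(1−E[X]).
Here μ(1−μ) = 0.37×0.63 = 0.2331, and 0.020 < 0.2331.

Yes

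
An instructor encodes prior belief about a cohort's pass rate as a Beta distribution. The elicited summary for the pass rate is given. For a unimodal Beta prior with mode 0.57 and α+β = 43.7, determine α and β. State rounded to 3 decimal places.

For α,β>1 the mode is (α−1)/(α+β−2), so α = mode·(κ−2)+1 = 0.57×41.7+1 = 24.769.
And β = (1−mode)·(κ−2)+1 = 0.43×41.7+1 = 18.931.

α = 24.769, β = 18.931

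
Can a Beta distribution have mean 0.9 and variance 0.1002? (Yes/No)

For any Beta, Var(X) < E[X]·(1−E[X]).
Here μ(1−μ) = 0.9×0.1 = 0.09, and 0.1002 ≥ 0.09.

No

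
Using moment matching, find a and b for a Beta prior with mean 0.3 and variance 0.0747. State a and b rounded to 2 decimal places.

a = 0.54, b = 1.27

Let s = a+b. The Beta variance is μ(1−μ)/(s+1).
So s+1 = μ(1−μ)/σ² = (0.3×0.7)/0.0747 = 0.21/0.0747 = 2.8112, giving s = 1.8112.
Then a = μs = 0.3×1.8112 = 0.54 and b = (1−μ)s = 0.7×1.8112 = 1.27.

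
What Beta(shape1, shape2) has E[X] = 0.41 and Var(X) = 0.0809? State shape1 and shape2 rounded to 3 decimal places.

Write ν = shape1+shape2; then shape1 = μν and Var = μ(1−μ)/(ν+1).
ν = μ(1−μ)/Var − 1 = 0.2419/0.0809 − 1 = 1.9901.
shape1 = 0.41·1.9901 = 0.816, shape2 = 0.59·1.9901 = 1.174.

shape1 = 0.816, shape2 = 1.174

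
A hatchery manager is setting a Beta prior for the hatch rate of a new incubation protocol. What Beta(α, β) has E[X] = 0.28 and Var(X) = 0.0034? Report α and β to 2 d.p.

α = 16.32, β = 41.97

By moment matching, α+β = μ(1−μ)/σ² − 1 = (0.28·0.72)/0.0034 − 1 = 59.2941 − 1 = 58.2941.
Since α/(α+β) = μ, α = 0.28·58.2941 = 16.32 and β = 0.72·58.2941 = 41.97.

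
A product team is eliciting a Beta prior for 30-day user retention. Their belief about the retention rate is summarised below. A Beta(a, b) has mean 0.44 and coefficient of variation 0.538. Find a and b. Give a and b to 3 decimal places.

a = 1.495, b = 1.902

Var = (CV·μ)² = (0.538×0.44)² = 0.056036.
a+b = μ(1−μ)/Var − 1 = 0.2464/0.056036 − 1 = 3.3971.
Thus a = 0.44·3.3971 = 1.495 and b = 0.56·3.3971 = 1.902.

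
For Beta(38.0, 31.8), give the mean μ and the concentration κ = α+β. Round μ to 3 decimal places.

κ = α+β = 38.0+31.8 = 69.8; μ = α/κ = 38.0/69.8 = 0.544.

μ = 0.544, κ = 69.8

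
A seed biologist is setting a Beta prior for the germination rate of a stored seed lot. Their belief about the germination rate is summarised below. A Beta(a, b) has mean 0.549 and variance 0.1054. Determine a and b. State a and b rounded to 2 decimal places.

a = 0.74, b = 0.61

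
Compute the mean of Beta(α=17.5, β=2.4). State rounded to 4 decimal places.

The Beta mean is α/(α+β) = 17.5/(17.5+2.4) = 0.8794.

0.8794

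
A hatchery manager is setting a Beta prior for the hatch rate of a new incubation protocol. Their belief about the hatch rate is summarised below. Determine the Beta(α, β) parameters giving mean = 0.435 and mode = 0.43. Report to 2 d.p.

α = 12.18, β = 15.82

Let s = α+β. Mean gives α = μs = 0.435s; mode gives (α−1)/(s−2) = 0.43.
Substituting: 0.435s − 1 = 0.43(s−2) = 0.43s − 0.86, so 0.005s = 0.14 and s = 28.0000.
Then α = 0.435×28.0000 = 12.18 and β = s−α = 15.82.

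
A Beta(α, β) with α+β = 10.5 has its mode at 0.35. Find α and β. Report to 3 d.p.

α = 3.975, β = 6.525

Since the density peak of Beta(α,β) is at (α−1)/(α+β−2),
α = 1 + 0.35(10.5−2) = 3.975 and β = 10.5 − 3.975 = 6.525.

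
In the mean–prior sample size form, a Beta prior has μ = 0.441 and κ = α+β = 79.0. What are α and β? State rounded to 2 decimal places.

α = 34.84, β = 44.16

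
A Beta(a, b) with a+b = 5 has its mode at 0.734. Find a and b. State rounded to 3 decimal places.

For a,b>1 the mode is (a−1)/(a+b−2), so a = mode·(κ−2)+1 = 0.734×3+1 = 3.202.
And b = (1−mode)·(κ−2)+1 = 0.266×3+1 = 1.798.

a = 3.202, b = 1.798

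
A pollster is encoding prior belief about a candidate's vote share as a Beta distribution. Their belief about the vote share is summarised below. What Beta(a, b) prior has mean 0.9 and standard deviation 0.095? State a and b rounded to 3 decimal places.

First σ² = 0.009025. Setting a = μn, b = (1−μ)n with n = a+b,
μ(1−μ)/(n+1) = 0.009025 ⇒ n+1 = 0.09/0.009025 = 9.9723 ⇒ n = 8.9723.
Hence a = 0.9×8.9723 = 8.075, b = 0.1×8.9723 = 0.897.

a = 8.075, b = 0.897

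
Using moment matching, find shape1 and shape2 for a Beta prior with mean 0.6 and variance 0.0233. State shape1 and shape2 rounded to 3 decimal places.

Let s = shape1+shape2. The Beta variance is μ(1−μ)/(s+1).
So s+1 = μ(1−μ)/σ² = (0.6×0.4)/0.0233 = 0.24/0.0233 = 10.3004, giving s = 9.3004.
Then shape1 = μs = 0.6×9.3004 = 5.580 and shape2 = (1−μ)s = 0.4×9.3004 = 3.720.

shape1 = 5.580, shape2 = 3.720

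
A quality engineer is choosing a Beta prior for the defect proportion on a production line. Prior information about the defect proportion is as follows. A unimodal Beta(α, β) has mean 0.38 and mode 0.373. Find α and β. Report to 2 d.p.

With s = α+β: μ = α/s and mode = (α−1)/(s−2). Eliminating α = μs,
μs − 1 = m(s−2) ⇒ s(μ−m) = 1−2m ⇒ s = 0.254/0.007 = 36.2857.
So α = μs = 13.79, β = (1−μ)s = 22.50.

α = 13.79, β = 22.50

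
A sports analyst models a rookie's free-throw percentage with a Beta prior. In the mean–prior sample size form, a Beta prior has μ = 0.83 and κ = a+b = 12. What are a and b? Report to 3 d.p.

a = 9.960, b = 2.040

Split κ in proportion μ : (1−μ): a = 0.83·12 = 9.960, b = 12 − 9.960 = 2.040.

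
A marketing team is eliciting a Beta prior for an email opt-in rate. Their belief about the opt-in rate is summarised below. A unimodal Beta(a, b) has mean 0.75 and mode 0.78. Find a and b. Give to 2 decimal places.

With s = a+b: μ = a/s and mode = (a−1)/(s−2). Eliminating a = μs,
μs − 1 = m(s−2) ⇒ s(μ−m) = 1−2m ⇒ s = -0.56/-0.03 = 18.6667.
So a = μs = 14.00, b = (1−μ)s = 4.67.

a = 14.00, b = 4.67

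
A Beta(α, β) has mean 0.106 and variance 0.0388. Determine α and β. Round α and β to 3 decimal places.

Let s = α+β. The Beta variance is μ(1−μ)/(s+1).
So s+1 = μ(1−μ)/σ² = (0.106×0.894)/0.0388 = 0.094764/0.0388 = 2.4424, giving s = 1.4424.
Then α = μs = 0.106×1.4424 = 0.153 and β = (1−μ)s = 0.894×1.4424 = 1.289.

α = 0.153, β = 1.289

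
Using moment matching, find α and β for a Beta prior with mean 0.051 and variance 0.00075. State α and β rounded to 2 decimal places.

α = 3.24, β = 60.29

By moment matching, α+β = μ(1−μ)/σ² − 1 = (0.051·0.949)/0.00075 − 1 = 64.5320 − 1 = 63.5320.
Since α/(α+β) = μ, α = 0.051·63.5320 = 3.24 and β = 0.949·63.5320 = 60.29.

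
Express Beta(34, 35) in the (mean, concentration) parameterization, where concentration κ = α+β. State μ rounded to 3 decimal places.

μ = 0.493, κ = 69

κ = α+β = 34+35 = 69; μ = α/κ = 34/69 = 0.493.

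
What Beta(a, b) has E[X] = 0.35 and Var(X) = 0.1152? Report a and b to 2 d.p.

a = 0.34, b = 0.63

By moment matching, a+b = μ(1−μ)/σ² − 1 = (0.35·0.65)/0.1152 − 1 = 1.9748 − 1 = 0.9748.
Since a/(a+b) = μ, a = 0.35·0.9748 = 0.34 and b = 0.65·0.9748 = 0.63.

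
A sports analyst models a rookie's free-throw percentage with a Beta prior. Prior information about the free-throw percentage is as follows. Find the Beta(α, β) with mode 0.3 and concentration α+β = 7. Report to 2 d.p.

Mode = (α−1)/(κ−2) with κ = α+β, so α−1 = 0.3·5 = 1.50.
α = 2.50; β = κ − α = 4.50.

α = 2.50, β = 4.50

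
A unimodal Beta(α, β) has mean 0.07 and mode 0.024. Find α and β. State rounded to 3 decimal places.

α = 1.449, β = 19.247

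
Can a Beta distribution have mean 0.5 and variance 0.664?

No

A Beta with mean μ has variance μ(1−μ)/(α+β+1) < μ(1−μ).
Here μ(1−μ) = 0.5×0.5 = 0.25, and 0.664 ≥ 0.25.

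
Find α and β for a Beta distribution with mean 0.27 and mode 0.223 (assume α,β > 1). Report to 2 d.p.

With s = α+β: μ = α/s and mode = (α−1)/(s−2). Eliminating α = μs,
μs − 1 = m(s−2) ⇒ s(μ−m) = 1−2m ⇒ s = 0.554/0.047 = 11.7872.
So α = μs = 3.18, β = (1−μ)s = 8.60.

α = 3.18, β = 8.60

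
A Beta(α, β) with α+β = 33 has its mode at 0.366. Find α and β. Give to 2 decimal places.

α = 12.35, β = 20.65

Mode = (α−1)/(κ−2) with κ = α+β, so α−1 = 0.366·31 = 11.35.
α = 12.35; β = κ − α = 20.65.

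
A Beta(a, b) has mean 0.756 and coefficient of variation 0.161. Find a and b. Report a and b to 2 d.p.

a = 8.66, b = 2.79

Var = (CV·μ)² = (0.161×0.756)² = 0.014815.
a+b = μ(1−μ)/Var − 1 = 0.184464/0.014815 − 1 = 11.4513.
Thus a = 0.756·11.4513 = 8.66 and b = 0.244·11.4513 = 2.79.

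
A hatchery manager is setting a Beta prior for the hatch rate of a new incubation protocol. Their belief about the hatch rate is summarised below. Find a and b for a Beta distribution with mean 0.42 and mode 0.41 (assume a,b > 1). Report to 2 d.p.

a = 7.56, b = 10.44

With s = a+b: μ = a/s and mode = (a−1)/(s−2). Eliminating a = μs,
μs − 1 = m(s−2) ⇒ s(μ−m) = 1−2m ⇒ s = 0.18/0.01 = 18.0000.
So a = μs = 7.56, b = (1−μ)s = 10.44.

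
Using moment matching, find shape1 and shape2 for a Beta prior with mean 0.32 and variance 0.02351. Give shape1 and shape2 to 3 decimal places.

shape1 = 2.642, shape2 = 5.614

By moment matching, shape1+shape2 = μ(1−μ)/σ² − 1 = (0.32·0.68)/0.02351 − 1 = 9.2556 − 1 = 8.2556.
Since shape1/(shape1+shape2) = μ, shape1 = 0.32·8.2556 = 2.642 and shape2 = 0.68·8.2556 = 5.614.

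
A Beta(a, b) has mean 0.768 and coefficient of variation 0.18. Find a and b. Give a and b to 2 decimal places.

Var = (CV·μ)² = (0.18×0.768)² = 0.019110.
a+b = μ(1−μ)/Var − 1 = 0.178176/0.019110 − 1 = 8.3236.
Thus a = 0.768·8.3236 = 6.39 and b = 0.232·8.3236 = 1.93.

a = 6.39, b = 1.93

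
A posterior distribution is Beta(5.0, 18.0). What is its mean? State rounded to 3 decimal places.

0.217

E[X] = α/(α+β) = 5.0/23.0 = 0.217.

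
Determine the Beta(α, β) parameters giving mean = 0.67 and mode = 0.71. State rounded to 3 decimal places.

Let s = α+β. Mean gives α = μs = 0.67s; mode gives (α−1)/(s−2) = 0.71.
Substituting: 0.67s − 1 = 0.71(s−2) = 0.71s − 1.42, so -0.04s = -0.42 and s = 10.5000.
Then α = 0.67×10.5000 = 7.035 and β = s−α = 3.465.

α = 7.035, β = 3.465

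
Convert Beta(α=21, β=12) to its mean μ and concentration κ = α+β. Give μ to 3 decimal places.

μ = 0.636, κ = 33

κ = α+β = 21+12 = 33; μ = α/κ = 21/33 = 0.636.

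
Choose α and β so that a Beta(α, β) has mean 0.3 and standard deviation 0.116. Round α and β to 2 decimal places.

α = 4.38, β = 10.22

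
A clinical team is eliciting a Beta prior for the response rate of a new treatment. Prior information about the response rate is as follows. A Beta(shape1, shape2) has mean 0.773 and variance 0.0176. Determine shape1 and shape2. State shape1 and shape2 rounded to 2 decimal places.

By moment matching, shape1+shape2 = μ(1−μ)/σ² − 1 = (0.773·0.227)/0.0176 − 1 = 9.9699 − 1 = 8.9699.
Since shape1/(shape1+shape2) = μ, shape1 = 0.773·8.9699 = 6.93 and shape2 = 0.227·8.9699 = 2.04.

shape1 = 6.93, shape2 = 2.04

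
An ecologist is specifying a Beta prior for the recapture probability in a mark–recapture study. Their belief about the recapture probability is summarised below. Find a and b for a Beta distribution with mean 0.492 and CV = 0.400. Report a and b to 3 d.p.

σ = CV·μ = 0.400×0.492 = 0.19680, so σ² = 0.038730.
s+1 = μ(1−μ)/σ² = 0.249936/0.038730 = 6.4533, so s = a+b = 5.4533.
a = μs = 2.683, b = (1−μ)s = 2.770.

a = 2.683, b = 2.770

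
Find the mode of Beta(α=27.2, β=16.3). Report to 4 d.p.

The density x^(α−1)(1−x)^(β−1) is maximised at (α−1)/(α+β−2) = 26.2/41.5 = 0.6313.

0.6313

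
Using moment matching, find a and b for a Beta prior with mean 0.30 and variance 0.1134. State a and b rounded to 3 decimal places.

By moment matching, a+b = μ(1−μ)/σ² − 1 = (0.30·0.70)/0.1134 − 1 = 1.8519 − 1 = 0.8519.
Since a/(a+b) = μ, a = 0.30·0.8519 = 0.256 and b = 0.70·0.8519 = 0.596.

a = 0.256, b = 0.596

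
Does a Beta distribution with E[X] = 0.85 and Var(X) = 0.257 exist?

No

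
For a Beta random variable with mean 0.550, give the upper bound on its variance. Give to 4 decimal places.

0.2475

Var = μ(1−μ)/(α+β+1), which approaches μ(1−μ) as α+β → 0.
So the supremum is μ(1−μ) = 0.550×0.450 = 0.2475.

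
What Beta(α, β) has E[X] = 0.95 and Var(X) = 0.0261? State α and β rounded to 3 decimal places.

Let s = α+β. The Beta variance is μ(1−μ)/(s+1).
So s+1 = μ(1−μ)/σ² = (0.95×0.05)/0.0261 = 0.0475/0.0261 = 1.8199, giving s = 0.8199.
Then α = μs = 0.95×0.8199 = 0.779 and β = (1−μ)s = 0.05×0.8199 = 0.041.

α = 0.779, β = 0.041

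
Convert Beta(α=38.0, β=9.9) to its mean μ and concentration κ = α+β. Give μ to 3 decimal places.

μ = 0.793, κ = 47.9

κ = α+β = 38.0+9.9 = 47.9; μ = α/κ = 38.0/47.9 = 0.793.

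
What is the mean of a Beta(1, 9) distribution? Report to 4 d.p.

0.1000

E[X] = α/(α+β) = 1/10 = 0.1000.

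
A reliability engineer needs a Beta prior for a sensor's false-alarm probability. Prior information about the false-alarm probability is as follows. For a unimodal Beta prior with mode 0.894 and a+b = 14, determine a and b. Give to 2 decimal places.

Mode = (a−1)/(κ−2) with κ = a+b, so a−1 = 0.894·12 = 10.73.
a = 11.73; b = κ − a = 2.27.

a = 11.73, b = 2.27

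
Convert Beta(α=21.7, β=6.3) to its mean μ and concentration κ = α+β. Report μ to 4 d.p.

μ = 0.7750, κ = 28.0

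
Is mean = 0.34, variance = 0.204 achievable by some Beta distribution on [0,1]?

A Beta with mean μ has variance μ(1−μ)/(α+β+1) < μ(1−μ).
Here μ(1−μ) = 0.34×0.66 = 0.2244, and 0.204 < 0.2244.

Yes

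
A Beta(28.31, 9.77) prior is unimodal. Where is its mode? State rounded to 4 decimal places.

0.7569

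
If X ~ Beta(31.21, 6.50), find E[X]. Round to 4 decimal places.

The Beta mean is α/(α+β) = 31.21/(31.21+6.50) = 0.8276.

0.8276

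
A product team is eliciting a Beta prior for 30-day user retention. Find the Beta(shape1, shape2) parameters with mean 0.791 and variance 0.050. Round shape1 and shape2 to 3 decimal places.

Let s = shape1+shape2. The Beta variance is μ(1−μ)/(s+1).
So s+1 = μ(1−μ)/σ² = (0.791×0.209)/0.050 = 0.165319/0.050 = 3.3064, giving s = 2.3064.
Then shape1 = μs = 0.791×2.3064 = 1.824 and shape2 = (1−μ)s = 0.209×2.3064 = 0.482.

shape1 = 1.824, shape2 = 0.482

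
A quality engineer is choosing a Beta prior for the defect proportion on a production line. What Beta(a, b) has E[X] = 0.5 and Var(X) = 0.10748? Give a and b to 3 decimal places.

By moment matching, a+b = μ(1−μ)/σ² − 1 = (0.5·0.5)/0.10748 − 1 = 2.3260 − 1 = 1.3260.
Since a/(a+b) = μ, a = 0.5·1.3260 = 0.663 and b = 0.5·1.3260 = 0.663.

a = 0.663, b = 0.663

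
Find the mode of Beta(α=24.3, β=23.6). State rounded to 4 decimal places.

0.5076

With α,β > 1, mode = (α−1)/(α+β−2) = 23.3/45.9 = 0.5076.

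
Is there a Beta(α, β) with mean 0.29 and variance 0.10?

Yes

For any Beta, Var(X) < E[X]·(1−E[X]).
Here μ(1−μ) = 0.29×0.71 = 0.2059, and 0.10 < 0.2059.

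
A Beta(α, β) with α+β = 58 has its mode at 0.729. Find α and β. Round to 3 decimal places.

α = 41.824, β = 16.176

Since the density peak of Beta(α,β) is at (α−1)/(α+β−2),
α = 1 + 0.729(58−2) = 41.824 and β = 58 − 41.824 = 16.176.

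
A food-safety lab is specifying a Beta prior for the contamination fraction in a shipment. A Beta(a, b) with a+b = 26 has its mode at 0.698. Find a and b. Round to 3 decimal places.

a = 17.752, b = 8.248

Mode = (a−1)/(κ−2) with κ = a+b, so a−1 = 0.698·24 = 16.752.
a = 17.752; b = κ − a = 8.248.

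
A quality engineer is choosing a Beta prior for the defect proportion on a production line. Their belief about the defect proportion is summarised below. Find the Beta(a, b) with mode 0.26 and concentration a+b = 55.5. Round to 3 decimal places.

a = 14.910, b = 40.590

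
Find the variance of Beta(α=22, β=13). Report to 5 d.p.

α+β = 35 and αβ = 286, so Var = αβ/[(α+β)²(α+β+1)] = 286/44100 = 0.00649.

0.00649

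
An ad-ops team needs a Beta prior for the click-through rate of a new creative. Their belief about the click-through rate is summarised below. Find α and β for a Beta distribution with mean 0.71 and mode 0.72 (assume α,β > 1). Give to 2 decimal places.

α = 31.24, β = 12.76

Let s = α+β. Mean gives α = μs = 0.71s; mode gives (α−1)/(s−2) = 0.72.
Substituting: 0.71s − 1 = 0.72(s−2) = 0.72s − 1.44, so -0.01s = -0.44 and s = 44.0000.
Then α = 0.71×44.0000 = 31.24 and β = s−α = 12.76.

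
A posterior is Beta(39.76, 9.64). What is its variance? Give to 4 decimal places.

0.0031

μ = 39.76/49.40 = 0.804858; Var = μ(1−μ)/(α+β+1) = 0.1570614/50.40 = 0.0031.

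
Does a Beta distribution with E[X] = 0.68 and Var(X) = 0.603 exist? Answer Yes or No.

No

For any Beta, Var(X) < E[X]·(1−E[X]).
Here μ(1−μ) = 0.68×0.32 = 0.2176, and 0.603 ≥ 0.2176.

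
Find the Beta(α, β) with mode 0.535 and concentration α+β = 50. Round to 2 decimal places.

Mode = (α−1)/(κ−2) with κ = α+β, so α−1 = 0.535·48 = 25.68.
α = 26.68; β = κ − α = 23.32.

α = 26.68, β = 23.32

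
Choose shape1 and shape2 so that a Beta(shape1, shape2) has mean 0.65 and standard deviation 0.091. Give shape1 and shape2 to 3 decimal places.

shape1 = 17.207, shape2 = 9.265

Variance = 0.091² = 0.008281. The moment-matching identity shape1+shape2 = μ(1−μ)/Var − 1 gives
shape1+shape2 = 0.2275/0.008281 − 1 = 26.4725, so shape1 = μ·26.4725 = 17.207 and shape2 = (1−μ)·26.4725 = 9.265.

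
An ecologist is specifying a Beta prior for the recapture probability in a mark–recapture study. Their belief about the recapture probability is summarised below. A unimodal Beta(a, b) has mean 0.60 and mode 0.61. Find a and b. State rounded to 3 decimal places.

a = 13.200, b = 8.800

Let s = a+b. Mean gives a = μs = 0.60s; mode gives (a−1)/(s−2) = 0.61.
Substituting: 0.60s − 1 = 0.61(s−2) = 0.61s − 1.22, so -0.01s = -0.22 and s = 22.0000.
Then a = 0.60×22.0000 = 13.200 and b = s−a = 8.800.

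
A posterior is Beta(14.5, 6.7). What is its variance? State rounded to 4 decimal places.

0.0097

α+β = 21.2 and αβ = 97.15, so Var = αβ/[(α+β)²(α+β+1)] = 97.15/9977.568 = 0.0097.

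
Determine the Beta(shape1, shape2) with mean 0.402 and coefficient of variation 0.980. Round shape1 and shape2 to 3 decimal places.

σ = CV·μ = 0.980×0.402 = 0.39396, so σ² = 0.155204.
s+1 = μ(1−μ)/σ² = 0.240396/0.155204 = 1.5489, so s = shape1+shape2 = 0.5489.
shape1 = μs = 0.221, shape2 = (1−μ)s = 0.328.

shape1 = 0.221, shape2 = 0.328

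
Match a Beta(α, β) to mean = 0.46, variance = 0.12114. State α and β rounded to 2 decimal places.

Let s = α+β. The Beta variance is μ(1−μ)/(s+1).
So s+1 = μ(1−μ)/σ² = (0.46×0.54)/0.12114 = 0.2484/0.12114 = 2.0505, giving s = 1.0505.
Then α = μs = 0.46×1.0505 = 0.48 and β = (1−μ)s = 0.54×1.0505 = 0.57.

α = 0.48, β = 0.57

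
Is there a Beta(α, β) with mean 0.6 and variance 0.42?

No

The Beta variance bound is σ² < μ(1−μ).
Here μ(1−μ) = 0.6×0.4 = 0.24, and 0.42 ≥ 0.24.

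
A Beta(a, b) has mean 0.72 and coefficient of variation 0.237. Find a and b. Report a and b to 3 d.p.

Var = (CV·μ)² = (0.237×0.72)² = 0.029118.
a+b = μ(1−μ)/Var − 1 = 0.2016/0.029118 − 1 = 5.9236.
Thus a = 0.72·5.9236 = 4.265 and b = 0.28·5.9236 = 1.659.

a = 4.265, b = 1.659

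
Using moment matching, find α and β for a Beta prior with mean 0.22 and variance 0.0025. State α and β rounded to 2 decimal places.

α = 14.88, β = 52.76

Write ν = α+β; then α = μν and Var = μ(1−μ)/(ν+1).
ν = μ(1−μ)/Var − 1 = 0.1716/0.0025 − 1 = 67.6400.
α = 0.22·67.6400 = 14.88, β = 0.78·67.6400 = 52.76.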